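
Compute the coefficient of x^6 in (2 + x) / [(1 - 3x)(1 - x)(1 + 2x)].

1556

The denominator gives the recurrence a_n = 2a_(n−1) + 5a_(n−2) − 6a_(n−3) for n ≥ 3; the numerator fixes a_0 = 2, a_1 = 5, a_2 = 20.
Iterating: 2, 5, 20, 53, 176, 497, 1556, so a_6 = 1556.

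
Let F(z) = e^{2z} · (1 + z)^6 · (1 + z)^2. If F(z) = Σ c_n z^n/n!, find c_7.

1586944

The EGF product rule gives c_7 = Σ_{k_1+k_2+k_3=7} C(7; k_1,k_2,k_3) · ∏ g_i(k_i), where e^{2z} gives (2)^k; (1+z)^6 gives the falling factorial (6)_k; (1+z)^2 gives the falling factorial (2)_k.
g_1(k) for k = 0…7: 1, 2, 4, 8, 16, 32, 64, 128.
g_2(k) for k = 0…7: 1, 6, 30, 120, 360, 720, 720, 0.
g_3(k) for k = 0…7: 1, 2, 2, 0, 0, 0, 0, 0.
First combine the last two factors: h(k) = Σ_j C(k,j)·g_2(j)·g_3(k−j) for k = 0…7: 1, 8, 56, 336, 1680, 6720, 20160, 40320.
c_7 = Σ_k C(7,k)·g_1(k)·h(7−k) = 1·1·40320 + 7·2·20160 + 21·4·6720 + 35·8·1680 + 35·16·336 + 21·32·56 + 7·64·8 + 1·128·1 = 40320 + 282240 + 564480 + 470400 + 188160 + 37632 + 3584 + 128 = 1586944.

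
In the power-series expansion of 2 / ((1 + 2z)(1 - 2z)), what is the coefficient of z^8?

Partial fractions give a closed form: a_n = (1)·(-2)^n + (1)·2^n.
At n = 8: a_8 = 512.

512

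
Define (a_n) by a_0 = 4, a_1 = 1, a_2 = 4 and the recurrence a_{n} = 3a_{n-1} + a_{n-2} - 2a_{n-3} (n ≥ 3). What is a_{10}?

14121

The ordinary generating function has denominator 1 - 3y - y^2 + 2y^3.
Iterating the recurrence: a_0,…,a_{10} = 4, 1, 4, 5, 17, 48, 151, 467, 1456, 4533, 14121.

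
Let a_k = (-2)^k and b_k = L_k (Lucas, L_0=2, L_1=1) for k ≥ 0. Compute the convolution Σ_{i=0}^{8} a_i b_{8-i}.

This is [x^8] in the product of the two ordinary generating functions.
Σ = 1·47 − 2·29 + 4·18 − 8·11 + 16·7 − 32·4 + 64·3 − 128·1 + 256·2 = 533.

533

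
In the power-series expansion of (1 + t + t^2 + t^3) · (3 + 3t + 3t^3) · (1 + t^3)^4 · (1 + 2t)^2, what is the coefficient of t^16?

(1 + t + t^2 + t^3) has coefficients 1,1,1,1 for degrees 0…3.
(3 + 3t + 3t^3) has coefficients 3,3,0,3,0,0,0,0,0,0,0,0,0,0,0,0,0 for degrees 0…16.
Multiplying by (1 + t^3)^4 gives running coefficients 3,3,0,15,12,0,30,18,0,30,12,0,15,3,0,3,0 for degrees 0…16.
Finally multiplying by (1 + 2t)^2, the product of all factors after the first has coefficients 3,15,24,27,72,108,78,138,192,102,132,168,63,63,72,15,12 for degrees 0…16.
[t^16] = 1·12 + 1·15 + 1·72 + 1·63 = 162.

162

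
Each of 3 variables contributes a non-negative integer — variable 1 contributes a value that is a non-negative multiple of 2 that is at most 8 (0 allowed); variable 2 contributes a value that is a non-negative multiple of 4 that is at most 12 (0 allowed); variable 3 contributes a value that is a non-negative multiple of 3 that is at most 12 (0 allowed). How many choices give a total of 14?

6

The generating function for the choices is (1 + q² + q⁴ + q⁶ + q⁸)·(1 + q⁴ + q⁸ + q¹²)·(1 + q³ + q⁶ + q⁹ + q¹²); the count is [q¹⁴].
(1 + q² + q⁴ + q⁶ + q⁸) has coefficients 1,0,1,0,1,0,1,0,1 for degrees 0…8.
(1 + q⁴ + q⁸ + q¹²) has coefficients 1,0,0,0,1,0,0,0,1,0,0,0,1,0,0 for degrees 0…14.
Finally multiplying by (1 + q³ + q⁶ + q⁹ + q¹²), the product of all factors after the first has coefficients 1,0,0,1,1,0,1,1,1,1,1,1,2,1,1 for degrees 0…14.
[q¹⁴] = 1·1 + 1·2 + 1·1 + 1·1 + 1·1 = 6.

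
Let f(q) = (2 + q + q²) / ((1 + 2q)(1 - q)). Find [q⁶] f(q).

The denominator gives the recurrence a_n = −a_(n−1) + 2a_(n−2) for n ≥ 3; the numerator fixes a_0 = 2, a_1 = -1, a_2 = 6.
Iterating: 2, -1, 6, -8, 20, -36, 76, so a_6 = 76.

76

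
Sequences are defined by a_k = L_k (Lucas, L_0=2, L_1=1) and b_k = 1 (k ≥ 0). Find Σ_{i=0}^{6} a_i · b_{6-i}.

This is [x^6] in the product of the two ordinary generating functions.
Σ = 2·1 + 1·1 + 3·1 + 4·1 + 7·1 + 11·1 + 18·1 = 46.

46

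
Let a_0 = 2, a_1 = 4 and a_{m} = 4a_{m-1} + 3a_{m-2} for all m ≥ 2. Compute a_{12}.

The ordinary generating function has denominator 1 - 4z - 3z^2.
Iterating the recurrence: a_0,…,a_{12} = 2, 4, 22, 100, 466, 2164, 10054, 46708, 216994, 1008100, 4683382, 21757828, 101081458.

101081458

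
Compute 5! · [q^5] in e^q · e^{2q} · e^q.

1024

The EGF product rule gives c_5 = Σ_{k_1+k_2+k_3=5} C(5; k_1,k_2,k_3) · ∏ g_i(k_i), where e^q gives (1)^k; e^{2q} gives (2)^k; e^q gives (1)^k.
g_1(k) for k = 0…5: 1, 1, 1, 1, 1, 1.
g_2(k) for k = 0…5: 1, 2, 4, 8, 16, 32.
g_3(k) for k = 0…5: 1, 1, 1, 1, 1, 1.
First combine the last two factors: h(k) = Σ_j C(k,j)·g_2(j)·g_3(k−j) for k = 0…5: 1, 3, 9, 27, 81, 243.
c_5 = Σ_k C(5,k)·g_1(k)·h(5−k) = 1·1·243 + 5·1·81 + 10·1·27 + 10·1·9 + 5·1·3 + 1·1·1 = 243 + 405 + 270 + 90 + 15 + 1 = 1024.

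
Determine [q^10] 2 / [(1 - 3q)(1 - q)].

177146

Partial fractions give a closed form: a_n = (3)·3^n + (-1)·1^n.
At n = 10: a_10 = 177146.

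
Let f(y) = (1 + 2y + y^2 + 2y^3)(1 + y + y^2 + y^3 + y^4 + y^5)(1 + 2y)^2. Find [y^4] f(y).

46

(1 + 2y + y^2 + 2y^3) has coefficients 1,2,1,2 for degrees 0…3.
(1 + y + y^2 + y^3 + y^4 + y^5) has coefficients 1,1,1,1,1 for degrees 0…4.
Finally multiplying by (1 + 2y)^2, the product of all factors after the first has coefficients 1,5,9,9,9 for degrees 0…4.
[y^4] = 1·9 + 2·9 + 1·9 + 2·5 = 46.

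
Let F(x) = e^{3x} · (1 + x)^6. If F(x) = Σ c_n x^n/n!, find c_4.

The EGF product rule gives c_4 = Σ_{k_1+k_2=4} C(4; k_1,k_2) · ∏ g_i(k_i), where e^{3x} gives (3)^k; (1+x)^6 gives the falling factorial (6)_k.
g_1(k) for k = 0…4: 1, 3, 9, 27, 81.
g_2(k) for k = 0…4: 1, 6, 30, 120, 360.
c_4 = Σ_k C(4,k)·g_1(k)·g_2(4−k) = 1·1·360 + 4·3·120 + 6·9·30 + 4·27·6 + 1·81·1 = 360 + 1440 + 1620 + 648 + 81 = 4149.

4149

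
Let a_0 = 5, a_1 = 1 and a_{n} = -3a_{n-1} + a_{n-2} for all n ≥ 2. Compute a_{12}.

The ordinary generating function has denominator 1 + 3z - z^2.
Iterating the recurrence: a_0,…,a_{12} = 5, 1, 2, -5, 17, -56, 185, -611, 2018, -6665, 22013, -72704, 240125.

240125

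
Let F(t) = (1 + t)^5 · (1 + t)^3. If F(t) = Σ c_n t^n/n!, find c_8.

The EGF product rule gives c_8 = Σ_{k_1+k_2=8} C(8; k_1,k_2) · ∏ g_i(k_i), where (1+t)^5 gives the falling factorial (5)_k; (1+t)^3 gives the falling factorial (3)_k.
g_1(k) for k = 0…8: 1, 5, 20, 60, 120, 120, 0, 0, 0.
g_2(k) for k = 0…8: 1, 3, 6, 6, 0, 0, 0, 0, 0.
c_8 = Σ_k C(8,k)·g_1(k)·g_2(8−k) = 56·120·6 = 40320.

40320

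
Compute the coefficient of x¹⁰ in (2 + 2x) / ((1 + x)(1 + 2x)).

Partial fractions give a closed form: a_n = (2)·(-2)^n.
At n = 10: a_10 = 2048.

2048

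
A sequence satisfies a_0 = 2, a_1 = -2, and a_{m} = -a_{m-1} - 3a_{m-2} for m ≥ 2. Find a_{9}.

-62

The ordinary generating function has denominator 1 + z + 3z^2.
Iterating the recurrence: a_0,…,a_{9} = 2, -2, -4, 10, 2, -32, 26, 70, -148, -62.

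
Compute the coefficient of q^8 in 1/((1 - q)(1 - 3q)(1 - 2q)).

The denominator gives the recurrence a_n = 6a_(n−1) − 11a_(n−2) + 6a_(n−3) for n ≥ 3; the numerator fixes a_0 = 1, a_1 = 6, a_2 = 25.
Iterating: 1, 6, 25, 90, 301, 966, 3025, 9330, 28501, so a_8 = 28501.

28501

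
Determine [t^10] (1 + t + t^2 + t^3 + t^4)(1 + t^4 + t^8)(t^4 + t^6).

(1 + t + t^2 + t^3 + t^4) has coefficients 1,1,1,1,1 for degrees 0…4.
(1 + t^4 + t^8) has coefficients 1,0,0,0,1,0,0,0,1,0,0 for degrees 0…10.
Finally multiplying by (t^4 + t^6), the product of all factors after the first has coefficients 0,0,0,0,1,0,1,0,1,0,1 for degrees 0…10.
[t^10] = 1·1 + 1·0 + 1·1 + 1·0 + 1·1 = 3.

3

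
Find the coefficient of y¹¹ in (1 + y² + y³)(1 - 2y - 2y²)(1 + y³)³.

(1 + y² + y³) has coefficients 1,0,1,1 for degrees 0…3.
(1 - 2y - 2y²) has coefficients 1,-2,-2,0,0,0,0,0,0,0,0,0 for degrees 0…11.
Finally multiplying by (1 + y³)³, the product of all factors after the first has coefficients 1,-2,-2,3,-6,-6,3,-6,-6,1,-2,-2 for degrees 0…11.
[y¹¹] = 1·(-2) + 1·1 + 1·(-6) = -7.

-7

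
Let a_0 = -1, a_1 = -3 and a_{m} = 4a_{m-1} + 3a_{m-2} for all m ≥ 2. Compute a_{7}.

The ordinary generating function has denominator 1 - 4y - 3y^2.
Iterating the recurrence: a_0,…,a_{7} = -1, -3, -15, -69, -321, -1491, -6927, -32181.

-32181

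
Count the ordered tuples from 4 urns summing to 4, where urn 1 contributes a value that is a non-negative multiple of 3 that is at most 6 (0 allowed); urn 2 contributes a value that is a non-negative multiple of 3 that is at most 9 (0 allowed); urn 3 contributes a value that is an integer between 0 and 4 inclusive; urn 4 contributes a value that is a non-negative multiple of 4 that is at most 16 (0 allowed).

The generating function for the choices is (1 + t^3 + t^6)·(1 + t^3 + t^6 + t^9)·(1 + t + t^2 + t^3 + t^4)·(1 + t^4 + t^8 + t^12 + t^16); the count is [t^4].
(1 + t^3 + t^6) has coefficients 1,0,0,1,0 for degrees 0…4.
(1 + t^3 + t^6 + t^9) has coefficients 1,0,0,1,0 for degrees 0…4.
Multiplying by (1 + t + t^2 + t^3 + t^4) gives running coefficients 1,1,1,2,2 for degrees 0…4.
Finally multiplying by (1 + t^4 + t^8 + t^12 + t^16), the product of all factors after the first has coefficients 1,1,1,2,3 for degrees 0…4.
[t^4] = 1·3 + 1·1 = 4.

4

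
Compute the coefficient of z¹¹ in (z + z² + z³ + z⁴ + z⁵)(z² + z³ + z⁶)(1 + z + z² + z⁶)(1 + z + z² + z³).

(z + z² + z³ + z⁴ + z⁵) has coefficients 0,1,1,1,1,1 for degrees 0…5.
(z² + z³ + z⁶) has coefficients 0,0,1,1,0,0,1,0,0,0,0,0 for degrees 0…11.
Multiplying by (1 + z + z² + z⁶) gives running coefficients 0,0,1,2,2,1,1,1,2,1,0,0 for degrees 0…11.
Finally multiplying by (1 + z + z² + z³), the product of all factors after the first has coefficients 0,0,1,3,5,6,6,5,5,5,4,3 for degrees 0…11.
[z¹¹] = 1·4 + 1·5 + 1·5 + 1·5 + 1·6 = 25.

25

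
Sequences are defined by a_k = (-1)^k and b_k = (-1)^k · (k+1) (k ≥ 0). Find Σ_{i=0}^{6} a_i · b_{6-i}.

28

The convolution is the t^6 coefficient of A(t)B(t).
Σ = 1·7 − 1·(-6) + 1·5 − 1·(-4) + 1·3 − 1·(-2) + 1·1 = 28.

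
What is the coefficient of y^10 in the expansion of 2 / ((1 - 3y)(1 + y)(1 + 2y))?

54782

The denominator gives the recurrence a_n = 7a_(n−2) + 6a_(n−3) for n ≥ 3; the numerator fixes a_0 = 2, a_1 = 0, a_2 = 14.
Iterating: 2, 0, 14, 12, 98, 168, 758, 1764, 6314, 16896, 54782, so a_10 = 54782.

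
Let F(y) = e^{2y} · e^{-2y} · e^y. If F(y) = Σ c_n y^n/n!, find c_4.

1

The EGF product rule gives c_4 = Σ_{k_1+k_2+k_3=4} C(4; k_1,k_2,k_3) · ∏ g_i(k_i), where e^{2y} gives (2)^k; e^{-2y} gives (-2)^k; e^y gives (1)^k.
g_1(k) for k = 0…4: 1, 2, 4, 8, 16.
g_2(k) for k = 0…4: 1, -2, 4, -8, 16.
g_3(k) for k = 0…4: 1, 1, 1, 1, 1.
First combine the last two factors: h(k) = Σ_j C(k,j)·g_2(j)·g_3(k−j) for k = 0…4: 1, -1, 1, -1, 1.
c_4 = Σ_k C(4,k)·g_1(k)·h(4−k) = 1·1·1 + 4·2·(-1) + 6·4·1 + 4·8·(-1) + 1·16·1 = 1 − 8 + 24 − 32 + 16 = 1.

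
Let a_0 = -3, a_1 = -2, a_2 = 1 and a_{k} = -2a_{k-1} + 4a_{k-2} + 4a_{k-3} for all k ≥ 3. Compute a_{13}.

The ordinary generating function has denominator 1 + 2t - 4t^2 - 4t^3.
Iterating the recurrence: a_0,…,a_{13} = -3, -2, 1, -22, 40, -164, 400, -1296, 3536, -10656, 30272, -89024, 256512, -748032.

-748032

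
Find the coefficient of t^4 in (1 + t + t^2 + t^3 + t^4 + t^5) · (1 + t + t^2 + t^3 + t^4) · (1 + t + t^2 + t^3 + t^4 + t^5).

15

(1 + t + t^2 + t^3 + t^4 + t^5) has coefficients 1,1,1,1,1 for degrees 0…4.
(1 + t + t^2 + t^3 + t^4) has coefficients 1,1,1,1,1 for degrees 0…4.
Finally multiplying by (1 + t + t^2 + t^3 + t^4 + t^5), the product of all factors after the first has coefficients 1,2,3,4,5 for degrees 0…4.
[t^4] = 1·5 + 1·4 + 1·3 + 1·2 + 1·1 = 15.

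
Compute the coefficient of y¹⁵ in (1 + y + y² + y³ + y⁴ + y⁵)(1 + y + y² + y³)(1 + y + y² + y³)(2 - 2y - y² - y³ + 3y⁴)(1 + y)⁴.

(1 + y + y² + y³ + y⁴ + y⁵) has coefficients 1,1,1,1,1,1 for degrees 0…5.
(1 + y + y² + y³) has coefficients 1,1,1,1,0,0,0,0,0,0,0,0,0,0,0,0 for degrees 0…15.
Multiplying by (1 + y + y² + y³) gives running coefficients 1,2,3,4,3,2,1,0,0,0,0,0,0,0,0,0 for degrees 0…15.
Multiplying by (2 - 2y - y² - y³ + 3y⁴) gives running coefficients 2,2,1,-1,-4,-3,0,5,6,5,3,0,0,0,0,0 for degrees 0…15.
Finally multiplying by (1 + y)⁴, the product of all factors after the first has coefficients 2,10,21,23,8,-19,-39,-30,10,56,79,71,44,17,3,0 for degrees 0…15.
[y¹⁵] = 1·0 + 1·3 + 1·17 + 1·44 + 1·71 + 1·79 = 214.

214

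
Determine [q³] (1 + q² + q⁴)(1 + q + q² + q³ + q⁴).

(1 + q² + q⁴) has coefficients 1,0,1,0 for degrees 0…3.
(1 + q + q² + q³ + q⁴) has coefficients 1,1,1,1 for degrees 0…3.
[q³] = 1·1 + 1·1 = 2.

2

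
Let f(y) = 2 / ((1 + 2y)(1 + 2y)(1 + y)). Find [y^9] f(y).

-18434

The denominator gives the recurrence a_n = −5a_(n−1) − 8a_(n−2) − 4a_(n−3) for n ≥ 3; the numerator fixes a_0 = 2, a_1 = -10, a_2 = 34.
Iterating: 2, -10, 34, -98, 258, -642, 1538, -3586, 8194, -18434, so a_9 = -18434.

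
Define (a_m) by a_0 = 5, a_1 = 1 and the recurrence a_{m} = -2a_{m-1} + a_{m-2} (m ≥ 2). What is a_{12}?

The ordinary generating function has denominator 1 + 2x - x^2.
Iterating the recurrence: a_0,…,a_{12} = 5, 1, 3, -5, 13, -31, 75, -181, 437, -1055, 2547, -6149, 14845.

14845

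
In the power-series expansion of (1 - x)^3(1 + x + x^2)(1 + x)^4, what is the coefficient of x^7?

(1 - x)^3 has coefficients 1,-3,3,-1 for degrees 0…3.
(1 + x + x^2) has coefficients 1,1,1,0,0,0,0,0 for degrees 0…7.
Finally multiplying by (1 + x)^4, the product of all factors after the first has coefficients 1,5,11,14,11,5,1,0 for degrees 0…7.
[x^7] = 1·0 − 3·1 + 3·5 − 1·11 = 1.

1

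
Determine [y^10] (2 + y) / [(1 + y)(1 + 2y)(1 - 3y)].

Partial fractions give a closed form: a_n = (-1/4)·(-1)^n + (6/5)·(-2)^n + (21/20)·3^n.
At n = 10: a_10 = 63230.

63230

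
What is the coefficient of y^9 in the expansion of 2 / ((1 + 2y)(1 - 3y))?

23210

Partial fractions give a closed form: a_n = (4/5)·(-2)^n + (6/5)·3^n.
At n = 9: a_9 = 23210.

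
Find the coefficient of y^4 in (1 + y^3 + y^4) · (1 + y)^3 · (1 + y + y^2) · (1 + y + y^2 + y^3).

28

(1 + y^3 + y^4) has coefficients 1,0,0,1,1 for degrees 0…4.
(1 + y)^3 has coefficients 1,3,3,1,0 for degrees 0…4.
Multiplying by (1 + y + y^2) gives running coefficients 1,4,7,7,4 for degrees 0…4.
Finally multiplying by (1 + y + y^2 + y^3), the product of all factors after the first has coefficients 1,5,12,19,22 for degrees 0…4.
[y^4] = 1·22 + 1·5 + 1·1 = 28.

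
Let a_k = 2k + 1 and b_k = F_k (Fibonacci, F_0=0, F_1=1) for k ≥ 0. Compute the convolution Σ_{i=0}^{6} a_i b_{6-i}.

Write out a_i and b_{6-i} for i = 0,…,6 and sum the products.
Σ = 1·8 + 3·5 + 5·3 + 7·2 + 9·1 + 11·1 + 13·0 = 72.

72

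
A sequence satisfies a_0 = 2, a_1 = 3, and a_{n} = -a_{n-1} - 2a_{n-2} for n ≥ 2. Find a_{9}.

The ordinary generating function has denominator 1 + t + 2t^2.
Iterating the recurrence: a_0,…,a_{9} = 2, 3, -7, 1, 13, -15, -11, 41, -19, -63.

-63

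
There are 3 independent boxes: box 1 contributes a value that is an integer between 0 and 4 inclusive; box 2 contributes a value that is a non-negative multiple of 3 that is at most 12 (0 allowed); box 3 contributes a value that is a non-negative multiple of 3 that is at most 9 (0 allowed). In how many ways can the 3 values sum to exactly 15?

7

The generating function for the choices is (1 + q + q^2 + q^3 + q^4)·(1 + q^3 + q^6 + q^9 + q^12)·(1 + q^3 + q^6 + q^9); the count is [q^15].
(1 + q + q^2 + q^3 + q^4) has coefficients 1,1,1,1,1 for degrees 0…4.
(1 + q^3 + q^6 + q^9 + q^12) has coefficients 1,0,0,1,0,0,1,0,0,1,0,0,1,0,0,0 for degrees 0…15.
Finally multiplying by (1 + q^3 + q^6 + q^9), the product of all factors after the first has coefficients 1,0,0,2,0,0,3,0,0,4,0,0,4,0,0,3 for degrees 0…15.
[q^15] = 1·3 + 1·0 + 1·0 + 1·4 + 1·0 = 7.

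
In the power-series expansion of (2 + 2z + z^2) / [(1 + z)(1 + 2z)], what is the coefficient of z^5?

-79

The denominator gives the recurrence a_n = −3a_(n−1) − 2a_(n−2) for n ≥ 3; the numerator fixes a_0 = 2, a_1 = -4, a_2 = 9.
Iterating: 2, -4, 9, -19, 39, -79, so a_5 = -79.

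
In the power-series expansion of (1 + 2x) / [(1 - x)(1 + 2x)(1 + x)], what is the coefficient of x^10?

The denominator gives the recurrence a_n = −2a_(n−1) + a_(n−2) + 2a_(n−3) for n ≥ 3; the numerator fixes a_0 = 1, a_1 = 0, a_2 = 1.
Iterating: 1, 0, 1, 0, 1, 0, 1, 0, 1, 0, 1, so a_10 = 1.

1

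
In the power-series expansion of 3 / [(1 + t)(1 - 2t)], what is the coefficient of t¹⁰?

Partial fractions give a closed form: a_n = (1)·(-1)^n + (2)·2^n.
At n = 10: a_10 = 2049.

2049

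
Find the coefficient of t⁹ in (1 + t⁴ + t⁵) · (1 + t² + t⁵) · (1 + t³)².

3

(1 + t⁴ + t⁵) has coefficients 1,0,0,0,1,1 for degrees 0…5.
(1 + t² + t⁵) has coefficients 1,0,1,0,0,1,0,0,0,0 for degrees 0…9.
Finally multiplying by (1 + t³)², the product of all factors after the first has coefficients 1,0,1,2,0,3,1,0,3,0 for degrees 0…9.
[t⁹] = 1·0 + 1·3 + 1·0 = 3.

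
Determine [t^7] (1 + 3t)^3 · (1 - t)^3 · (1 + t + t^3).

-36

(1 + 3t)^3 has coefficients 1,9,27,27 for degrees 0…3.
(1 - t)^3 has coefficients 1,-3,3,-1,0,0,0,0 for degrees 0…7.
Finally multiplying by (1 + t + t^3), the product of all factors after the first has coefficients 1,-2,0,3,-4,3,-1,0 for degrees 0…7.
[t^7] = 1·0 + 9·(-1) + 27·3 + 27·(-4) = -36.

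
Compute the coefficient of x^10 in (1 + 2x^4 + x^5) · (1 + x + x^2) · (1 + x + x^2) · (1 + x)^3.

22

(1 + 2x^4 + x^5) has coefficients 1,0,0,0,2,1 for degrees 0…5.
(1 + x + x^2) has coefficients 1,1,1,0,0,0,0,0,0,0,0 for degrees 0…10.
Multiplying by (1 + x + x^2) gives running coefficients 1,2,3,2,1,0,0,0,0,0,0 for degrees 0…10.
Finally multiplying by (1 + x)^3, the product of all factors after the first has coefficients 1,5,12,18,18,12,5,1,0,0,0 for degrees 0…10.
[x^10] = 1·0 + 2·5 + 1·12 = 22.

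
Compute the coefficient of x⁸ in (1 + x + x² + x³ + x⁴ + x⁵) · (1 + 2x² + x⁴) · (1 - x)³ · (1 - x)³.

-7

(1 + x + x² + x³ + x⁴ + x⁵) has coefficients 1,1,1,1,1,1 for degrees 0…5.
(1 + 2x² + x⁴) has coefficients 1,0,2,0,1,0,0,0,0 for degrees 0…8.
Multiplying by (1 - x)³ gives running coefficients 1,-3,5,-7,7,-5,3,-1,0 for degrees 0…8.
Finally multiplying by (1 - x)³, the product of all factors after the first has coefficients 1,-6,17,-32,46,-52,46,-32,17 for degrees 0…8.
[x⁸] = 1·17 + 1·(-32) + 1·46 + 1·(-52) + 1·46 + 1·(-32) = -7.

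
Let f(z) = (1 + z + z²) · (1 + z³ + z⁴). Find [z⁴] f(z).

(1 + z + z²) has coefficients 1,1,1 for degrees 0…2.
(1 + z³ + z⁴) has coefficients 1,0,0,1,1 for degrees 0…4.
[z⁴] = 1·1 + 1·1 + 1·0 = 2.

2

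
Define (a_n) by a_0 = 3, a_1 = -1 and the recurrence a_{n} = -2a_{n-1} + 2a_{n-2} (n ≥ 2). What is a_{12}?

The ordinary generating function has denominator 1 + 2q - 2q^2.
Iterating the recurrence: a_0,…,a_{12} = 3, -1, 8, -18, 52, -140, 384, -1048, 2864, -7824, 21376, -58400, 159552.

159552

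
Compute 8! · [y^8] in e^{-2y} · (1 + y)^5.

4096

The EGF product rule gives c_8 = Σ_{k_1+k_2=8} C(8; k_1,k_2) · ∏ g_i(k_i), where e^{-2y} gives (-2)^k; (1+y)^5 gives the falling factorial (5)_k.
g_1(k) for k = 0…8: 1, -2, 4, -8, 16, -32, 64, -128, 256.
g_2(k) for k = 0…8: 1, 5, 20, 60, 120, 120, 0, 0, 0.
c_8 = Σ_k C(8,k)·g_1(k)·g_2(8−k) = 56·(-8)·120 + 70·16·120 + 56·(-32)·60 + 28·64·20 + 8·(-128)·5 + 1·256·1 = −53760 + 134400 − 107520 + 35840 − 5120 + 256 = 4096.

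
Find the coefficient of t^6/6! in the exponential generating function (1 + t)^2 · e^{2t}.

The EGF product rule gives c_6 = Σ_{k_1+k_2=6} C(6; k_1,k_2) · ∏ g_i(k_i), where (1+t)^2 gives the falling factorial (2)_k; e^{2t} gives (2)^k.
g_1(k) for k = 0…6: 1, 2, 2, 0, 0, 0, 0.
g_2(k) for k = 0…6: 1, 2, 4, 8, 16, 32, 64.
c_6 = Σ_k C(6,k)·g_1(k)·g_2(6−k) = 1·1·64 + 6·2·32 + 15·2·16 = 64 + 384 + 480 = 928.

928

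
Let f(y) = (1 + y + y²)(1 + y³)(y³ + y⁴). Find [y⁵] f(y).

(1 + y + y²) has coefficients 1,1,1 for degrees 0…2.
(1 + y³) has coefficients 1,0,0,1,0,0 for degrees 0…5.
Finally multiplying by (y³ + y⁴), the product of all factors after the first has coefficients 0,0,0,1,1,0 for degrees 0…5.
[y⁵] = 1·0 + 1·1 + 1·1 = 2.

2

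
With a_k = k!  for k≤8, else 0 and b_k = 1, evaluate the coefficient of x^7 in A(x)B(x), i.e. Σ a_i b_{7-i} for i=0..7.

5914

This is [x^7] in the product of the two ordinary generating functions.
Σ = 1·1 + 1·1 + 2·1 + 6·1 + 24·1 + 120·1 + 720·1 + 5040·1 = 5914.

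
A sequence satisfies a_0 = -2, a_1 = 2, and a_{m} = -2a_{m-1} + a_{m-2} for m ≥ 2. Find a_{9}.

2786

The ordinary generating function has denominator 1 + 2t - t^2.
Iterating the recurrence: a_0,…,a_{9} = -2, 2, -6, 14, -34, 82, -198, 478, -1154, 2786.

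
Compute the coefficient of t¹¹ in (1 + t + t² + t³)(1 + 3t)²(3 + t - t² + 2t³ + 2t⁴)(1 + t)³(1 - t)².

(1 + t + t² + t³) has coefficients 1,1,1,1 for degrees 0…3.
(1 + 3t)² has coefficients 1,6,9,0,0,0,0,0,0,0,0,0 for degrees 0…11.
Multiplying by (3 + t - t² + 2t³ + 2t⁴) gives running coefficients 3,19,32,5,5,30,18,0,0,0,0,0 for degrees 0…11.
Multiplying by (1 + t)³ gives running coefficients 3,28,98,161,135,92,128,149,84,18,0,0 for degrees 0…11.
Finally multiplying by (1 - t)², the product of all factors after the first has coefficients 3,22,45,-7,-89,-17,79,-15,-86,-1,48,18 for degrees 0…11.
[t¹¹] = 1·18 + 1·48 + 1·(-1) + 1·(-86) = -21.

-21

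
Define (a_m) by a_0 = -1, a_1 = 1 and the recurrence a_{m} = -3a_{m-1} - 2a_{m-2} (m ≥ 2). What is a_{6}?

The ordinary generating function has denominator 1 + 3t + 2t^2.
Iterating the recurrence: a_0,…,a_{6} = -1, 1, -1, 1, -1, 1, -1.

-1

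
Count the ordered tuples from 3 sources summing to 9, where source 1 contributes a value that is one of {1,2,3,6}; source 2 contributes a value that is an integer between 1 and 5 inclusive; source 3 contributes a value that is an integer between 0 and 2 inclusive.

The generating function for the choices is (q + q^2 + q^3 + q^6)·(q + q^2 + q^3 + q^4 + q^5)·(1 + q + q^2); the count is [q^9].
(q + q^2 + q^3 + q^6) has coefficients 0,1,1,1,0,0,1 for degrees 0…6.
(q + q^2 + q^3 + q^4 + q^5) has coefficients 0,1,1,1,1,1,0,0,0,0 for degrees 0…9.
Finally multiplying by (1 + q + q^2), the product of all factors after the first has coefficients 0,1,2,3,3,3,2,1,0,0 for degrees 0…9.
[q^9] = 1·0 + 1·1 + 1·2 + 1·3 = 6.

6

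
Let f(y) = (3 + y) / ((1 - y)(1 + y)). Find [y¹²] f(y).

3

The denominator gives the recurrence a_n = a_(n−2) for n ≥ 3; the numerator fixes a_0 = 3, a_1 = 1, a_2 = 3.
Iterating: 3, 1, 3, 1, 3, 1, 3, 1, 3, 1, 3, 1, 3, so a_12 = 3.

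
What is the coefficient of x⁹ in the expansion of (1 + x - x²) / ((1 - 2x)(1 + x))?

The denominator gives the recurrence a_n = a_(n−1) + 2a_(n−2) for n ≥ 3; the numerator fixes a_0 = 1, a_1 = 2, a_2 = 3.
Iterating: 1, 2, 3, 7, 13, 27, 53, 107, 213, 427, so a_9 = 427.

427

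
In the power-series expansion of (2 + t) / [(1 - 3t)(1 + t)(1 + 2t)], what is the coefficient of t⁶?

Partial fractions give a closed form: a_n = (21/20)·3^n + (-1/4)·(-1)^n + (6/5)·(-2)^n.
At n = 6: a_6 = 842.

842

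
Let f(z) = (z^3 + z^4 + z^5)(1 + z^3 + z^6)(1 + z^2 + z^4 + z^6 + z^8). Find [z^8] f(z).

(z^3 + z^4 + z^5) has coefficients 0,0,0,1,1,1 for degrees 0…5.
(1 + z^3 + z^6) has coefficients 1,0,0,1,0,0,1,0,0 for degrees 0…8.
Finally multiplying by (1 + z^2 + z^4 + z^6 + z^8), the product of all factors after the first has coefficients 1,0,1,1,1,1,2,1,2 for degrees 0…8.
[z^8] = 1·1 + 1·1 + 1·1 = 3.

3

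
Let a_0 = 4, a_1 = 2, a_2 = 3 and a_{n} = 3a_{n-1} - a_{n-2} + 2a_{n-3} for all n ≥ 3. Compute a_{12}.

218239

The ordinary generating function has denominator 1 - 3y + y^2 - 2y^3.
Iterating the recurrence: a_0,…,a_{12} = 4, 2, 3, 15, 46, 129, 371, 1076, 3115, 9011, 26070, 75429, 218239.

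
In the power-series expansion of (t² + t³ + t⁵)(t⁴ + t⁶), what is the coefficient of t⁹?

(t² + t³ + t⁵) has coefficients 0,0,1,1,0,1 for degrees 0…5.
(t⁴ + t⁶) has coefficients 0,0,0,0,1,0,1,0,0,0 for degrees 0…9.
[t⁹] = 1·0 + 1·1 + 1·1 = 2.

2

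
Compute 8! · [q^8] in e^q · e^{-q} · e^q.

1

The EGF product rule gives c_8 = Σ_{k_1+k_2+k_3=8} C(8; k_1,k_2,k_3) · ∏ g_i(k_i), where e^q gives (1)^k; e^{-q} gives (-1)^k; e^q gives (1)^k.
g_1(k) for k = 0…8: 1, 1, 1, 1, 1, 1, 1, 1, 1.
g_2(k) for k = 0…8: 1, -1, 1, -1, 1, -1, 1, -1, 1.
g_3(k) for k = 0…8: 1, 1, 1, 1, 1, 1, 1, 1, 1.
First combine the last two factors: h(k) = Σ_j C(k,j)·g_2(j)·g_3(k−j) for k = 0…8: 1, 0, 0, 0, 0, 0, 0, 0, 0.
c_8 = Σ_k C(8,k)·g_1(k)·h(8−k) = 1·1·1 = 1.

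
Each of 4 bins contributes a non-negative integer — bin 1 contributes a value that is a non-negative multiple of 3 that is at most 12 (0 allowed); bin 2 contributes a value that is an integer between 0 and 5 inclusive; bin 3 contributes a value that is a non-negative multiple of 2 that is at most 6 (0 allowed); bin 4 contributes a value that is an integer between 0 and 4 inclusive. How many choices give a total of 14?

The generating function for the choices is (1 + y^3 + y^6 + y^9 + y^12)·(1 + y + y^2 + y^3 + y^4 + y^5)·(1 + y^2 + y^4 + y^6)·(1 + y + y^2 + y^3 + y^4); the count is [y^14].
(1 + y^3 + y^6 + y^9 + y^12) has coefficients 1,0,0,1,0,0,1,0,0,1,0,0,1 for degrees 0…12.
(1 + y + y^2 + y^3 + y^4 + y^5) has coefficients 1,1,1,1,1,1,0,0,0,0,0,0,0,0,0 for degrees 0…14.
Multiplying by (1 + y^2 + y^4 + y^6) gives running coefficients 1,1,2,2,3,3,3,3,2,2,1,1,0,0,0 for degrees 0…14.
Finally multiplying by (1 + y + y^2 + y^3 + y^4), the product of all factors after the first has coefficients 1,2,4,6,9,11,13,14,14,13,11,9,6,4,2 for degrees 0…14.
[y^14] = 1·2 + 1·9 + 1·14 + 1·11 + 1·4 = 40.

40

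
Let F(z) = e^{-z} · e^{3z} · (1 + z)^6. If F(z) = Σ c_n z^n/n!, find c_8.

1081600

The EGF product rule gives c_8 = Σ_{k_1+k_2+k_3=8} C(8; k_1,k_2,k_3) · ∏ g_i(k_i), where e^{-z} gives (-1)^k; e^{3z} gives (3)^k; (1+z)^6 gives the falling factorial (6)_k.
g_1(k) for k = 0…8: 1, -1, 1, -1, 1, -1, 1, -1, 1.
g_2(k) for k = 0…8: 1, 3, 9, 27, 81, 243, 729, 2187, 6561.
g_3(k) for k = 0…8: 1, 6, 30, 120, 360, 720, 720, 0, 0.
First combine the last two factors: h(k) = Σ_j C(k,j)·g_2(j)·g_3(k−j) for k = 0…8: 1, 9, 75, 579, 4149, 27693, 173007, 1017495, 5668137.
c_8 = Σ_k C(8,k)·g_1(k)·h(8−k) = 1·1·5668137 + 8·(-1)·1017495 + 28·1·173007 + 56·(-1)·27693 + 70·1·4149 + 56·(-1)·579 + 28·1·75 + 8·(-1)·9 + 1·1·1 = 5668137 − 8139960 + 4844196 − 1550808 + 290430 − 32424 + 2100 − 72 + 1 = 1081600.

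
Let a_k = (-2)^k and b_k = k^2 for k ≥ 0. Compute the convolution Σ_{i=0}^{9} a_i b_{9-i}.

69

The convolution is the x^9 coefficient of A(x)B(x).
Σ = 1·81 − 2·64 + 4·49 − 8·36 + 16·25 − 32·16 + 64·9 − 128·4 + 256·1 − 512·0 = 69.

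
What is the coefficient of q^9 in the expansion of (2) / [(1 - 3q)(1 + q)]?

29524

Partial fractions give a closed form: a_n = (3/2)·3^n + (1/2)·(-1)^n.
At n = 9: a_9 = 29524.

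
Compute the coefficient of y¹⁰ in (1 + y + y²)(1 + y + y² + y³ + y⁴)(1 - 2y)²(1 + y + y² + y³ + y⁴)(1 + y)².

61

(1 + y + y²) has coefficients 1,1,1 for degrees 0…2.
(1 + y + y² + y³ + y⁴) has coefficients 1,1,1,1,1,0,0,0,0,0,0 for degrees 0…10.
Multiplying by (1 - 2y)² gives running coefficients 1,-3,1,1,1,0,4,0,0,0,0 for degrees 0…10.
Multiplying by (1 + y + y² + y³ + y⁴) gives running coefficients 1,-2,-1,0,1,0,7,6,5,4,4 for degrees 0…10.
Finally multiplying by (1 + y)², the product of all factors after the first has coefficients 1,0,-4,-4,0,2,8,20,24,20,17 for degrees 0…10.
[y¹⁰] = 1·17 + 1·20 + 1·24 = 61.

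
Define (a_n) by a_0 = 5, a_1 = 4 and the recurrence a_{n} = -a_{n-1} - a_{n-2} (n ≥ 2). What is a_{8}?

-9

The ordinary generating function has denominator 1 + q + q^2.
Iterating the recurrence: a_0,…,a_{8} = 5, 4, -9, 5, 4, -9, 5, 4, -9.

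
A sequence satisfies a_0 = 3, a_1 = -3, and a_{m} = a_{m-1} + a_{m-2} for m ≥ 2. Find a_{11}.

-102

The ordinary generating function has denominator 1 - y - y^2.
Iterating the recurrence: a_0,…,a_{11} = 3, -3, 0, -3, -3, -6, -9, -15, -24, -39, -63, -102.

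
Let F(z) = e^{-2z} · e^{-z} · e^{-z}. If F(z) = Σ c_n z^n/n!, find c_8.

65536

The EGF product rule gives c_8 = Σ_{k_1+k_2+k_3=8} C(8; k_1,k_2,k_3) · ∏ g_i(k_i), where e^{-2z} gives (-2)^k; e^{-z} gives (-1)^k; e^{-z} gives (-1)^k.
g_1(k) for k = 0…8: 1, -2, 4, -8, 16, -32, 64, -128, 256.
g_2(k) for k = 0…8: 1, -1, 1, -1, 1, -1, 1, -1, 1.
g_3(k) for k = 0…8: 1, -1, 1, -1, 1, -1, 1, -1, 1.
First combine the last two factors: h(k) = Σ_j C(k,j)·g_2(j)·g_3(k−j) for k = 0…8: 1, -2, 4, -8, 16, -32, 64, -128, 256.
c_8 = Σ_k C(8,k)·g_1(k)·h(8−k) = 1·1·256 + 8·(-2)·(-128) + 28·4·64 + 56·(-8)·(-32) + 70·16·16 + 56·(-32)·(-8) + 28·64·4 + 8·(-128)·(-2) + 1·256·1 = 256 + 2048 + 7168 + 14336 + 17920 + 14336 + 7168 + 2048 + 256 = 65536.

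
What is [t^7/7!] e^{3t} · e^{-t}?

The EGF product rule gives c_7 = Σ_{k_1+k_2=7} C(7; k_1,k_2) · ∏ g_i(k_i), where e^{3t} gives (3)^k; e^{-t} gives (-1)^k.
g_1(k) for k = 0…7: 1, 3, 9, 27, 81, 243, 729, 2187.
g_2(k) for k = 0…7: 1, -1, 1, -1, 1, -1, 1, -1.
c_7 = Σ_k C(7,k)·g_1(k)·g_2(7−k) = 1·1·(-1) + 7·3·1 + 21·9·(-1) + 35·27·1 + 35·81·(-1) + 21·243·1 + 7·729·(-1) + 1·2187·1 = −1 + 21 − 189 + 945 − 2835 + 5103 − 5103 + 2187 = 128.

128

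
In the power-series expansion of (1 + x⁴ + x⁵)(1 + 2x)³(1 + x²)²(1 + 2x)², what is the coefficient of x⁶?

252

(1 + x⁴ + x⁵) has coefficients 1,0,0,0,1,1 for degrees 0…5.
(1 + 2x)³ has coefficients 1,6,12,8,0,0,0 for degrees 0…6.
Multiplying by (1 + x²)² gives running coefficients 1,6,14,20,25,22,12 for degrees 0…6.
Finally multiplying by (1 + 2x)², the product of all factors after the first has coefficients 1,10,42,100,161,202,200 for degrees 0…6.
[x⁶] = 1·200 + 1·42 + 1·10 = 252.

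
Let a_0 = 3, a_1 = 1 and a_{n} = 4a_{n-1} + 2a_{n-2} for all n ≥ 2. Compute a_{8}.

73648

The ordinary generating function has denominator 1 - 4t - 2t^2.
Iterating the recurrence: a_0,…,a_{8} = 3, 1, 10, 42, 188, 836, 3720, 16552, 73648.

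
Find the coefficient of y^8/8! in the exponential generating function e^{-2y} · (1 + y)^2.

The EGF product rule gives c_8 = Σ_{k_1+k_2=8} C(8; k_1,k_2) · ∏ g_i(k_i), where e^{-2y} gives (-2)^k; (1+y)^2 gives the falling factorial (2)_k.
g_1(k) for k = 0…8: 1, -2, 4, -8, 16, -32, 64, -128, 256.
g_2(k) for k = 0…8: 1, 2, 2, 0, 0, 0, 0, 0, 0.
c_8 = Σ_k C(8,k)·g_1(k)·g_2(8−k) = 28·64·2 + 8·(-128)·2 + 1·256·1 = 3584 − 2048 + 256 = 1792.

1792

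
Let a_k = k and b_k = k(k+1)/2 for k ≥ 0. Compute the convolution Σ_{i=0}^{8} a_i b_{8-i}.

210

Write out a_i and b_{8-i} for i = 0,…,8 and sum the products.
Σ = 0·36 + 1·28 + 2·21 + 3·15 + 4·10 + 5·6 + 6·3 + 7·1 + 8·0 = 210.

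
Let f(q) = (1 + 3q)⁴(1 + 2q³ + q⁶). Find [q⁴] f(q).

105

(1 + 3q)⁴ has coefficients 1,12,54,108,81 for degrees 0…4.
(1 + 2q³ + q⁶) has coefficients 1,0,0,2,0 for degrees 0…4.
[q⁴] = 1·0 + 12·2 + 54·0 + 108·0 + 81·1 = 105.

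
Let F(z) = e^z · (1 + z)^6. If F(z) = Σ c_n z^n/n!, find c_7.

37633

The EGF product rule gives c_7 = Σ_{k_1+k_2=7} C(7; k_1,k_2) · ∏ g_i(k_i), where e^z gives (1)^k; (1+z)^6 gives the falling factorial (6)_k.
g_1(k) for k = 0…7: 1, 1, 1, 1, 1, 1, 1, 1.
g_2(k) for k = 0…7: 1, 6, 30, 120, 360, 720, 720, 0.
c_7 = Σ_k C(7,k)·g_1(k)·g_2(7−k) = 7·1·720 + 21·1·720 + 35·1·360 + 35·1·120 + 21·1·30 + 7·1·6 + 1·1·1 = 5040 + 15120 + 12600 + 4200 + 630 + 42 + 1 = 37633.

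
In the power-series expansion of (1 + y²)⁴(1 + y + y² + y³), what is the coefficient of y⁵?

(1 + y²)⁴ has coefficients 1,0,4,0,6,0 for degrees 0…5.
(1 + y + y² + y³) has coefficients 1,1,1,1,0,0 for degrees 0…5.
[y⁵] = 1·0 + 4·1 + 6·1 = 10.

10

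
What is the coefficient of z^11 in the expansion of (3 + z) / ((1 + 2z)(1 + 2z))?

-62464

The denominator gives the recurrence a_n = −4a_(n−1) − 4a_(n−2) for n ≥ 3; the numerator fixes a_0 = 3, a_1 = -11, a_2 = 32.
Iterating: 3, -11, 32, -84, 208, -496, 1152, -2624, 5888, -13056, 28672, -62464, so a_11 = -62464.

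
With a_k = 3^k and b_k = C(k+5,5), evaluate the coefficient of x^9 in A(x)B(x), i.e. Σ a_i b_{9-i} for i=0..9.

Write out a_i and b_{9-i} for i = 0,…,9 and sum the products.
Σ = 1·2002 + 3·1287 + 9·792 + 27·462 + 81·252 + 243·126 + 729·56 + 2187·21 + 6561·6 + 19683·1 = 222295.

222295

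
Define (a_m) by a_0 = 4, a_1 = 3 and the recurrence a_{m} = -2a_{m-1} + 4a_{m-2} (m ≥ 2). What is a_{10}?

The ordinary generating function has denominator 1 + 2z - 4z^2.
Iterating the recurrence: a_0,…,a_{10} = 4, 3, 10, -8, 56, -144, 512, -1600, 5248, -16896, 54784.

54784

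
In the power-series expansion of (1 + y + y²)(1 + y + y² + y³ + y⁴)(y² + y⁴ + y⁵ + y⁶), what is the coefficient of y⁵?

(1 + y + y²) has coefficients 1,1,1 for degrees 0…2.
(1 + y + y² + y³ + y⁴) has coefficients 1,1,1,1,1,0 for degrees 0…5.
Finally multiplying by (y² + y⁴ + y⁵ + y⁶), the product of all factors after the first has coefficients 0,0,1,1,2,3 for degrees 0…5.
[y⁵] = 1·3 + 1·2 + 1·1 = 6.

6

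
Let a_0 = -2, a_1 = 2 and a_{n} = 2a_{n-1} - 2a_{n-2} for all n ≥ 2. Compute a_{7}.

-48

The ordinary generating function has denominator 1 - 2z + 2z^2.
Iterating the recurrence: a_0,…,a_{7} = -2, 2, 8, 12, 8, -8, -32, -48.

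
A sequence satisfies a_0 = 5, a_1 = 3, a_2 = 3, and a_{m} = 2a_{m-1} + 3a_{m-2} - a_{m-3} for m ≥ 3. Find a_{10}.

The ordinary generating function has denominator 1 - 2q - 3q^2 + q^3.
Iterating the recurrence: a_0,…,a_{10} = 5, 3, 3, 10, 26, 79, 226, 663, 1925, 5613, 16338.

16338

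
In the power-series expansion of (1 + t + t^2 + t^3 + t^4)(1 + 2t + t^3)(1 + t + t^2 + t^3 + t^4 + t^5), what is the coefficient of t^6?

18

(1 + t + t^2 + t^3 + t^4) has coefficients 1,1,1,1,1 for degrees 0…4.
(1 + 2t + t^3) has coefficients 1,2,0,1,0,0,0 for degrees 0…6.
Finally multiplying by (1 + t + t^2 + t^3 + t^4 + t^5), the product of all factors after the first has coefficients 1,3,3,4,4,4,3 for degrees 0…6.
[t^6] = 1·3 + 1·4 + 1·4 + 1·4 + 1·3 = 18.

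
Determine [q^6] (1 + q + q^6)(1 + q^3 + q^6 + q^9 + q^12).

(1 + q + q^6) has coefficients 1,1,0,0,0,0,1 for degrees 0…6.
(1 + q^3 + q^6 + q^9 + q^12) has coefficients 1,0,0,1,0,0,1 for degrees 0…6.
[q^6] = 1·1 + 1·0 + 1·1 = 2.

2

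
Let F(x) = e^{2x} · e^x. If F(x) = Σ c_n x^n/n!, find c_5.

243

The EGF product rule gives c_5 = Σ_{k_1+k_2=5} C(5; k_1,k_2) · ∏ g_i(k_i), where e^{2x} gives (2)^k; e^x gives (1)^k.
g_1(k) for k = 0…5: 1, 2, 4, 8, 16, 32.
g_2(k) for k = 0…5: 1, 1, 1, 1, 1, 1.
c_5 = Σ_k C(5,k)·g_1(k)·g_2(5−k) = 1·1·1 + 5·2·1 + 10·4·1 + 10·8·1 + 5·16·1 + 1·32·1 = 1 + 10 + 40 + 80 + 80 + 32 = 243.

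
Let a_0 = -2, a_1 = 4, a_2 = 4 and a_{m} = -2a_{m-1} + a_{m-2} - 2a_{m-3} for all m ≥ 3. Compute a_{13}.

4864

The ordinary generating function has denominator 1 + 2q - q^2 + 2q^3.
Iterating the recurrence: a_0,…,a_{13} = -2, 4, 4, 0, -4, 0, -4, 16, -36, 96, -260, 688, -1828, 4864.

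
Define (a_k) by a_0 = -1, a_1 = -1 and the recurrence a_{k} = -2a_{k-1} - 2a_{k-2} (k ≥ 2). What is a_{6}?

-16

The ordinary generating function has denominator 1 + 2x + 2x^2.
Iterating the recurrence: a_0,…,a_{6} = -1, -1, 4, -6, 4, 4, -16.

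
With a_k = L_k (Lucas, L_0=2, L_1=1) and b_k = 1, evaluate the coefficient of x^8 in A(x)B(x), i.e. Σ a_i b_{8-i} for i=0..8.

Write out a_i and b_{8-i} for i = 0,…,8 and sum the products.
Σ = 2·1 + 1·1 + 3·1 + 4·1 + 7·1 + 11·1 + 18·1 + 29·1 + 47·1 = 122.

122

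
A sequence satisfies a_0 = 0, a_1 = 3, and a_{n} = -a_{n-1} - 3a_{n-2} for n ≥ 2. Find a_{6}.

-48

The ordinary generating function has denominator 1 + q + 3q^2.
Iterating the recurrence: a_0,…,a_{6} = 0, 3, -3, -6, 15, 3, -48.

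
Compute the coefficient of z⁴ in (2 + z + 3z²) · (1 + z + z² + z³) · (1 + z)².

(2 + z + 3z²) has coefficients 2,1,3 for degrees 0…2.
(1 + z + z² + z³) has coefficients 1,1,1,1,0 for degrees 0…4.
Finally multiplying by (1 + z)², the product of all factors after the first has coefficients 1,3,4,4,3 for degrees 0…4.
[z⁴] = 2·3 + 1·4 + 3·4 = 22.

22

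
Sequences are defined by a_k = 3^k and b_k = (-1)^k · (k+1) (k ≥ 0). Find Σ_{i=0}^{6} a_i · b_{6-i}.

412

This is [x^6] in the product of the two ordinary generating functions.
Σ = 1·7 + 3·(-6) + 9·5 + 27·(-4) + 81·3 + 243·(-2) + 729·1 = 412.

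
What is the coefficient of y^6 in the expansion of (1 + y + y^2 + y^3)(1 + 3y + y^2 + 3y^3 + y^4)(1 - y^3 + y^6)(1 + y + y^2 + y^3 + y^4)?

(1 + y + y^2 + y^3) has coefficients 1,1,1,1 for degrees 0…3.
(1 + 3y + y^2 + 3y^3 + y^4) has coefficients 1,3,1,3,1,0,0 for degrees 0…6.
Multiplying by (1 - y^3 + y^6) gives running coefficients 1,3,1,2,-2,-1,-2 for degrees 0…6.
Finally multiplying by (1 + y + y^2 + y^3 + y^4), the product of all factors after the first has coefficients 1,4,5,7,5,3,-2 for degrees 0…6.
[y^6] = 1·(-2) + 1·3 + 1·5 + 1·7 = 13.

13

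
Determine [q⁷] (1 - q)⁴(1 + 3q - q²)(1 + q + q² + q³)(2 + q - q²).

(1 - q)⁴ has coefficients 1,-4,6,-4,1 for degrees 0…4.
(1 + 3q - q²) has coefficients 1,3,-1,0,0,0,0,0 for degrees 0…7.
Multiplying by (1 + q + q² + q³) gives running coefficients 1,4,3,3,2,-1,0,0 for degrees 0…7.
Finally multiplying by (2 + q - q²), the product of all factors after the first has coefficients 2,9,9,5,4,-3,-3,1 for degrees 0…7.
[q⁷] = 1·1 − 4·(-3) + 6·(-3) − 4·4 + 1·5 = -16.

-16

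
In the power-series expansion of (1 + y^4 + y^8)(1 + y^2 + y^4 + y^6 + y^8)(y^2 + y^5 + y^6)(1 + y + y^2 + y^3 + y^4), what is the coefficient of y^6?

6

(1 + y^4 + y^8) has coefficients 1,0,0,0,1,0,0 for degrees 0…6.
(1 + y^2 + y^4 + y^6 + y^8) has coefficients 1,0,1,0,1,0,1 for degrees 0…6.
Multiplying by (y^2 + y^5 + y^6) gives running coefficients 0,0,1,0,1,1,2 for degrees 0…6.
Finally multiplying by (1 + y + y^2 + y^3 + y^4), the product of all factors after the first has coefficients 0,0,1,1,2,3,5 for degrees 0…6.
[y^6] = 1·5 + 1·1 = 6.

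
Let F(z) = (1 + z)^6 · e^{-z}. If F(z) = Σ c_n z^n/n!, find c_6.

-185

The EGF product rule gives c_6 = Σ_{k_1+k_2=6} C(6; k_1,k_2) · ∏ g_i(k_i), where (1+z)^6 gives the falling factorial (6)_k; e^{-z} gives (-1)^k.
g_1(k) for k = 0…6: 1, 6, 30, 120, 360, 720, 720.
g_2(k) for k = 0…6: 1, -1, 1, -1, 1, -1, 1.
c_6 = Σ_k C(6,k)·g_1(k)·g_2(6−k) = 1·1·1 + 6·6·(-1) + 15·30·1 + 20·120·(-1) + 15·360·1 + 6·720·(-1) + 1·720·1 = 1 − 36 + 450 − 2400 + 5400 − 4320 + 720 = -185.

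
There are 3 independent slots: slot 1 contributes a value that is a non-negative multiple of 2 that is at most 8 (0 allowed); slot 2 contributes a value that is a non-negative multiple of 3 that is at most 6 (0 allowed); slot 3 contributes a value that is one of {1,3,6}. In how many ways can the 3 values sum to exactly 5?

2

The generating function for the choices is (1 + q^2 + q^4 + q^6 + q^8)·(1 + q^3 + q^6)·(q + q^3 + q^6); the count is [q^5].
(1 + q^2 + q^4 + q^6 + q^8) has coefficients 1,0,1,0,1,0 for degrees 0…5.
(1 + q^3 + q^6) has coefficients 1,0,0,1,0,0 for degrees 0…5.
Finally multiplying by (q + q^3 + q^6), the product of all factors after the first has coefficients 0,1,0,1,1,0 for degrees 0…5.
[q^5] = 1·0 + 1·1 + 1·1 = 2.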